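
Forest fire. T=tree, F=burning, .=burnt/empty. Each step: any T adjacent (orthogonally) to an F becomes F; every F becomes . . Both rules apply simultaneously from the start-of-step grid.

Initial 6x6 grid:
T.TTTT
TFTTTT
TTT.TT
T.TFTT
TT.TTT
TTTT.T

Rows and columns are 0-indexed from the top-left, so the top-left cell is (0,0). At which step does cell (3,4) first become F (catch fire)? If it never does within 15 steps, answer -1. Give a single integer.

Step 1: cell (3,4)='F' (+6 fires, +2 burnt)
  -> target ignites at step 1
Step 2: cell (3,4)='.' (+9 fires, +6 burnt)
Step 3: cell (3,4)='.' (+6 fires, +9 burnt)
Step 4: cell (3,4)='.' (+5 fires, +6 burnt)
Step 5: cell (3,4)='.' (+3 fires, +5 burnt)
Step 6: cell (3,4)='.' (+0 fires, +3 burnt)
  fire out at step 6

1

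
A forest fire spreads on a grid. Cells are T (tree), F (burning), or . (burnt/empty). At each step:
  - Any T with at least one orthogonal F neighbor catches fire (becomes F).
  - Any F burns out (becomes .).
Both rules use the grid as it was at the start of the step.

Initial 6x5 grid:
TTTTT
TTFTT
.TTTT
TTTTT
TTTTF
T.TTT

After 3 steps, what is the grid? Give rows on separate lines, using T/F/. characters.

Step 1: 7 trees catch fire, 2 burn out
  TTFTT
  TF.FT
  .TFTT
  TTTTF
  TTTF.
  T.TTF
Step 2: 11 trees catch fire, 7 burn out
  TF.FT
  F...F
  .F.FF
  TTFF.
  TTF..
  T.TF.
Step 3: 5 trees catch fire, 11 burn out
  F...F
  .....
  .....
  TF...
  TF...
  T.F..

F...F
.....
.....
TF...
TF...
T.F..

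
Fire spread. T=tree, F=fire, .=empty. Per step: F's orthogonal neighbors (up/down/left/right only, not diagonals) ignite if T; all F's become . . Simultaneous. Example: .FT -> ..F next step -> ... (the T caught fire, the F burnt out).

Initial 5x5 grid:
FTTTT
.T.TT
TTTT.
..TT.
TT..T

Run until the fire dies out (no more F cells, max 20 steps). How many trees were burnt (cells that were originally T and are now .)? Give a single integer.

Step 1: +1 fires, +1 burnt (F count now 1)
Step 2: +2 fires, +1 burnt (F count now 2)
Step 3: +2 fires, +2 burnt (F count now 2)
Step 4: +4 fires, +2 burnt (F count now 4)
Step 5: +3 fires, +4 burnt (F count now 3)
Step 6: +1 fires, +3 burnt (F count now 1)
Step 7: +0 fires, +1 burnt (F count now 0)
Fire out after step 7
Initially T: 16, now '.': 22
Total burnt (originally-T cells now '.'): 13

Answer: 13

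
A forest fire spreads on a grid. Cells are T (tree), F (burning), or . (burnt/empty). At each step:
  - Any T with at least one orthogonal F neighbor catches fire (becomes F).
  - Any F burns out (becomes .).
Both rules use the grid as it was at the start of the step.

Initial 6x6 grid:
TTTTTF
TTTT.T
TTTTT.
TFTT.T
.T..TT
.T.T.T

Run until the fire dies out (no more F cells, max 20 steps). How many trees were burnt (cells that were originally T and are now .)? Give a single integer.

Answer: 20

Derivation:
Step 1: +6 fires, +2 burnt (F count now 6)
Step 2: +6 fires, +6 burnt (F count now 6)
Step 3: +6 fires, +6 burnt (F count now 6)
Step 4: +2 fires, +6 burnt (F count now 2)
Step 5: +0 fires, +2 burnt (F count now 0)
Fire out after step 5
Initially T: 25, now '.': 31
Total burnt (originally-T cells now '.'): 20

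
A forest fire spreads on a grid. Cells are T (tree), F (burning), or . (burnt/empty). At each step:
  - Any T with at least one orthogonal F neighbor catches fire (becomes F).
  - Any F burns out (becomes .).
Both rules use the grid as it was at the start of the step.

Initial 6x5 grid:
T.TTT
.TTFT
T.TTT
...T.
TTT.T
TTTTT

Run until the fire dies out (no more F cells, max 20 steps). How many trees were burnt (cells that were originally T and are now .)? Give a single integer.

Answer: 10

Derivation:
Step 1: +4 fires, +1 burnt (F count now 4)
Step 2: +6 fires, +4 burnt (F count now 6)
Step 3: +0 fires, +6 burnt (F count now 0)
Fire out after step 3
Initially T: 21, now '.': 19
Total burnt (originally-T cells now '.'): 10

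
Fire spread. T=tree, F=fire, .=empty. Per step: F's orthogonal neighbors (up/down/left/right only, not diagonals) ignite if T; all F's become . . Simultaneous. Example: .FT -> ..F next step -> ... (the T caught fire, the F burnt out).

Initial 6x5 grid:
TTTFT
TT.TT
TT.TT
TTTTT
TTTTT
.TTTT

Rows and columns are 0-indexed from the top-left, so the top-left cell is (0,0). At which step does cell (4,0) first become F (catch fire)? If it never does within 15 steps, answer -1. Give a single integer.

Step 1: cell (4,0)='T' (+3 fires, +1 burnt)
Step 2: cell (4,0)='T' (+3 fires, +3 burnt)
Step 3: cell (4,0)='T' (+4 fires, +3 burnt)
Step 4: cell (4,0)='T' (+5 fires, +4 burnt)
Step 5: cell (4,0)='T' (+5 fires, +5 burnt)
Step 6: cell (4,0)='T' (+4 fires, +5 burnt)
Step 7: cell (4,0)='F' (+2 fires, +4 burnt)
  -> target ignites at step 7
Step 8: cell (4,0)='.' (+0 fires, +2 burnt)
  fire out at step 8

7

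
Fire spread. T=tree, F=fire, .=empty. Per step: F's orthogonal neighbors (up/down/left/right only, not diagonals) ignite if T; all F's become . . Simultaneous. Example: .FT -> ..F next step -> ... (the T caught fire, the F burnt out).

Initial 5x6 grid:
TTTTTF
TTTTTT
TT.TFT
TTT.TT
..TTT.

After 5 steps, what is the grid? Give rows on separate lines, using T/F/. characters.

Step 1: 6 trees catch fire, 2 burn out
  TTTTF.
  TTTTFF
  TT.F.F
  TTT.FT
  ..TTT.
Step 2: 4 trees catch fire, 6 burn out
  TTTF..
  TTTF..
  TT....
  TTT..F
  ..TTF.
Step 3: 3 trees catch fire, 4 burn out
  TTF...
  TTF...
  TT....
  TTT...
  ..TF..
Step 4: 3 trees catch fire, 3 burn out
  TF....
  TF....
  TT....
  TTT...
  ..F...
Step 5: 4 trees catch fire, 3 burn out
  F.....
  F.....
  TF....
  TTF...
  ......

F.....
F.....
TF....
TTF...
......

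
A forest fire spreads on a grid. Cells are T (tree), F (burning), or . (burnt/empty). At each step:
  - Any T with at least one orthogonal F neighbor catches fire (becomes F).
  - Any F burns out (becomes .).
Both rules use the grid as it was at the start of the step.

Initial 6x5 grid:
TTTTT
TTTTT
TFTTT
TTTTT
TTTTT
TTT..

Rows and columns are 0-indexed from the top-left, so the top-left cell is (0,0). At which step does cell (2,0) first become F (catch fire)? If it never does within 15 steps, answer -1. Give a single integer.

Step 1: cell (2,0)='F' (+4 fires, +1 burnt)
  -> target ignites at step 1
Step 2: cell (2,0)='.' (+7 fires, +4 burnt)
Step 3: cell (2,0)='.' (+8 fires, +7 burnt)
Step 4: cell (2,0)='.' (+6 fires, +8 burnt)
Step 5: cell (2,0)='.' (+2 fires, +6 burnt)
Step 6: cell (2,0)='.' (+0 fires, +2 burnt)
  fire out at step 6

1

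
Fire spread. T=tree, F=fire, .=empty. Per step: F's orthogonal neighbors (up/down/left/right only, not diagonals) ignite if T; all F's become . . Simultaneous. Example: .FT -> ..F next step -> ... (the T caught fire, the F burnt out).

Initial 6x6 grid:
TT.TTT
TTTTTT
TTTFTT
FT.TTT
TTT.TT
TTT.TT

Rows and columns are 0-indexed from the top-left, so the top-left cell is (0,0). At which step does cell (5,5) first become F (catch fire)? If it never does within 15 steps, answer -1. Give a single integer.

Step 1: cell (5,5)='T' (+7 fires, +2 burnt)
Step 2: cell (5,5)='T' (+9 fires, +7 burnt)
Step 3: cell (5,5)='T' (+8 fires, +9 burnt)
Step 4: cell (5,5)='T' (+5 fires, +8 burnt)
Step 5: cell (5,5)='F' (+1 fires, +5 burnt)
  -> target ignites at step 5
Step 6: cell (5,5)='.' (+0 fires, +1 burnt)
  fire out at step 6

5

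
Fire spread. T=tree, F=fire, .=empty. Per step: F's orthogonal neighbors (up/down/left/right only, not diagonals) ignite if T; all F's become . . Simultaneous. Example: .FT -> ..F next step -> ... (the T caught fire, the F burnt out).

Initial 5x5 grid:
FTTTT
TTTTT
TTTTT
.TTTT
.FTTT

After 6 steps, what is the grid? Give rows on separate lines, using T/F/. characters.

Step 1: 4 trees catch fire, 2 burn out
  .FTTT
  FTTTT
  TTTTT
  .FTTT
  ..FTT
Step 2: 6 trees catch fire, 4 burn out
  ..FTT
  .FTTT
  FFTTT
  ..FTT
  ...FT
Step 3: 5 trees catch fire, 6 burn out
  ...FT
  ..FTT
  ..FTT
  ...FT
  ....F
Step 4: 4 trees catch fire, 5 burn out
  ....F
  ...FT
  ...FT
  ....F
  .....
Step 5: 2 trees catch fire, 4 burn out
  .....
  ....F
  ....F
  .....
  .....
Step 6: 0 trees catch fire, 2 burn out
  .....
  .....
  .....
  .....
  .....

.....
.....
.....
.....
.....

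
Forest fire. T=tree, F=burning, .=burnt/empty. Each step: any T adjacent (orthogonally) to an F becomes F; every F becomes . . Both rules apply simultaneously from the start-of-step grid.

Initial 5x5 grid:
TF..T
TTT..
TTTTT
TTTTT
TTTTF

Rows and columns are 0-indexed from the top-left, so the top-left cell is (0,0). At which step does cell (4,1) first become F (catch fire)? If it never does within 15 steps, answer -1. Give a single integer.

Step 1: cell (4,1)='T' (+4 fires, +2 burnt)
Step 2: cell (4,1)='T' (+6 fires, +4 burnt)
Step 3: cell (4,1)='F' (+6 fires, +6 burnt)
  -> target ignites at step 3
Step 4: cell (4,1)='.' (+2 fires, +6 burnt)
Step 5: cell (4,1)='.' (+0 fires, +2 burnt)
  fire out at step 5

3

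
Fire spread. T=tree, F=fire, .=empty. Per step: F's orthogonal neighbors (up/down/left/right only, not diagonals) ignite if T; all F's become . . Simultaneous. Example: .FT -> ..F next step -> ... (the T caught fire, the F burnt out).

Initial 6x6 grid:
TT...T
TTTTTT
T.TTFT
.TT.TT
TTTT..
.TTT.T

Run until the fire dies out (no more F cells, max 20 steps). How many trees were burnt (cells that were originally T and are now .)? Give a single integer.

Answer: 24

Derivation:
Step 1: +4 fires, +1 burnt (F count now 4)
Step 2: +4 fires, +4 burnt (F count now 4)
Step 3: +3 fires, +4 burnt (F count now 3)
Step 4: +3 fires, +3 burnt (F count now 3)
Step 5: +5 fires, +3 burnt (F count now 5)
Step 6: +5 fires, +5 burnt (F count now 5)
Step 7: +0 fires, +5 burnt (F count now 0)
Fire out after step 7
Initially T: 25, now '.': 35
Total burnt (originally-T cells now '.'): 24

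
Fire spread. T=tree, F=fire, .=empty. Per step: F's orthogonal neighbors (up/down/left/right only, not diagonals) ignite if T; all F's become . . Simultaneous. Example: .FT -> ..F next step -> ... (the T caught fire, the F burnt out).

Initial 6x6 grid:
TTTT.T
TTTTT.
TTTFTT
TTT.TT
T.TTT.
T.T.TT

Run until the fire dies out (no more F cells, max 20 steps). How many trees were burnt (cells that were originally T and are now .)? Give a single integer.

Step 1: +3 fires, +1 burnt (F count now 3)
Step 2: +7 fires, +3 burnt (F count now 7)
Step 3: +7 fires, +7 burnt (F count now 7)
Step 4: +6 fires, +7 burnt (F count now 6)
Step 5: +3 fires, +6 burnt (F count now 3)
Step 6: +1 fires, +3 burnt (F count now 1)
Step 7: +0 fires, +1 burnt (F count now 0)
Fire out after step 7
Initially T: 28, now '.': 35
Total burnt (originally-T cells now '.'): 27

Answer: 27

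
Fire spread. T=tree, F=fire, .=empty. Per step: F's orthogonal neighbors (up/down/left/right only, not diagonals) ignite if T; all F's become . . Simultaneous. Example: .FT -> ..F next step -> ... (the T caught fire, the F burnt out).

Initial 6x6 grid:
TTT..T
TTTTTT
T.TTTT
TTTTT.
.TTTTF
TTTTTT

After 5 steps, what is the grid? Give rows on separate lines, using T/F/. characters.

Step 1: 2 trees catch fire, 1 burn out
  TTT..T
  TTTTTT
  T.TTTT
  TTTTT.
  .TTTF.
  TTTTTF
Step 2: 3 trees catch fire, 2 burn out
  TTT..T
  TTTTTT
  T.TTTT
  TTTTF.
  .TTF..
  TTTTF.
Step 3: 4 trees catch fire, 3 burn out
  TTT..T
  TTTTTT
  T.TTFT
  TTTF..
  .TF...
  TTTF..
Step 4: 6 trees catch fire, 4 burn out
  TTT..T
  TTTTFT
  T.TF.F
  TTF...
  .F....
  TTF...
Step 5: 5 trees catch fire, 6 burn out
  TTT..T
  TTTF.F
  T.F...
  TF....
  ......
  TF....

TTT..T
TTTF.F
T.F...
TF....
......
TF....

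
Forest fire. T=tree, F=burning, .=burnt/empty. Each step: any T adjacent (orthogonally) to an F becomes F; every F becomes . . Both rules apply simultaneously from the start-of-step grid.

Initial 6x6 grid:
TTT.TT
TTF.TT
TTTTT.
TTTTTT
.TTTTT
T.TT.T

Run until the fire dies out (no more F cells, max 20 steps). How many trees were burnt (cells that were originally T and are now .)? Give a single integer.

Step 1: +3 fires, +1 burnt (F count now 3)
Step 2: +5 fires, +3 burnt (F count now 5)
Step 3: +6 fires, +5 burnt (F count now 6)
Step 4: +6 fires, +6 burnt (F count now 6)
Step 5: +5 fires, +6 burnt (F count now 5)
Step 6: +2 fires, +5 burnt (F count now 2)
Step 7: +1 fires, +2 burnt (F count now 1)
Step 8: +0 fires, +1 burnt (F count now 0)
Fire out after step 8
Initially T: 29, now '.': 35
Total burnt (originally-T cells now '.'): 28

Answer: 28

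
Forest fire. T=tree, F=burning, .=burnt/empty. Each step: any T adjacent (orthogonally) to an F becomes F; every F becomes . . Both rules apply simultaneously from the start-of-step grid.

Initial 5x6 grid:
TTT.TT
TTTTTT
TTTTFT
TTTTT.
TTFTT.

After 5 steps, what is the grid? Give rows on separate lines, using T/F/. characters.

Step 1: 7 trees catch fire, 2 burn out
  TTT.TT
  TTTTFT
  TTTF.F
  TTFTF.
  TF.FT.
Step 2: 8 trees catch fire, 7 burn out
  TTT.FT
  TTTF.F
  TTF...
  TF.F..
  F...F.
Step 3: 4 trees catch fire, 8 burn out
  TTT..F
  TTF...
  TF....
  F.....
  ......
Step 4: 3 trees catch fire, 4 burn out
  TTF...
  TF....
  F.....
  ......
  ......
Step 5: 2 trees catch fire, 3 burn out
  TF....
  F.....
  ......
  ......
  ......

TF....
F.....
......
......
......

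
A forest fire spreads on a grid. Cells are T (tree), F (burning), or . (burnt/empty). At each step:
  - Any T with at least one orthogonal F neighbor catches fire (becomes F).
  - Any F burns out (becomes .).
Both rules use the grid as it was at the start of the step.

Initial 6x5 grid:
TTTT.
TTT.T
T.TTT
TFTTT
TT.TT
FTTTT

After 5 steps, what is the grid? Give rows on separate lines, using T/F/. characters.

Step 1: 5 trees catch fire, 2 burn out
  TTTT.
  TTT.T
  T.TTT
  F.FTT
  FF.TT
  .FTTT
Step 2: 4 trees catch fire, 5 burn out
  TTTT.
  TTT.T
  F.FTT
  ...FT
  ...TT
  ..FTT
Step 3: 6 trees catch fire, 4 burn out
  TTTT.
  FTF.T
  ...FT
  ....F
  ...FT
  ...FT
Step 4: 6 trees catch fire, 6 burn out
  FTFT.
  .F..T
  ....F
  .....
  ....F
  ....F
Step 5: 3 trees catch fire, 6 burn out
  .F.F.
  ....F
  .....
  .....
  .....
  .....

.F.F.
....F
.....
.....
.....
.....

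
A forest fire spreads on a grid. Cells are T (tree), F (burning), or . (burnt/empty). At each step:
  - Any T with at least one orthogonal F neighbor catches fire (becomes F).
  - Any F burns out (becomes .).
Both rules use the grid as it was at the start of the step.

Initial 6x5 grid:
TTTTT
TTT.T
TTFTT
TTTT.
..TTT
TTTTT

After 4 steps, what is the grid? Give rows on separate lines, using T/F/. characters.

Step 1: 4 trees catch fire, 1 burn out
  TTTTT
  TTF.T
  TF.FT
  TTFT.
  ..TTT
  TTTTT
Step 2: 7 trees catch fire, 4 burn out
  TTFTT
  TF..T
  F...F
  TF.F.
  ..FTT
  TTTTT
Step 3: 7 trees catch fire, 7 burn out
  TF.FT
  F...F
  .....
  F....
  ...FT
  TTFTT
Step 4: 5 trees catch fire, 7 burn out
  F...F
  .....
  .....
  .....
  ....F
  TF.FT

F...F
.....
.....
.....
....F
TF.FT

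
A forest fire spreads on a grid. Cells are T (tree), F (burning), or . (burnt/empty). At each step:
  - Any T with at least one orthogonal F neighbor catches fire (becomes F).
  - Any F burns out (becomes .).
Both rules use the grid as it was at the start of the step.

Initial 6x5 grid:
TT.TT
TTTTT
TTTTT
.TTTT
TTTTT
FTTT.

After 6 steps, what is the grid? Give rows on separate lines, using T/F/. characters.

Step 1: 2 trees catch fire, 1 burn out
  TT.TT
  TTTTT
  TTTTT
  .TTTT
  FTTTT
  .FTT.
Step 2: 2 trees catch fire, 2 burn out
  TT.TT
  TTTTT
  TTTTT
  .TTTT
  .FTTT
  ..FT.
Step 3: 3 trees catch fire, 2 burn out
  TT.TT
  TTTTT
  TTTTT
  .FTTT
  ..FTT
  ...F.
Step 4: 3 trees catch fire, 3 burn out
  TT.TT
  TTTTT
  TFTTT
  ..FTT
  ...FT
  .....
Step 5: 5 trees catch fire, 3 burn out
  TT.TT
  TFTTT
  F.FTT
  ...FT
  ....F
  .....
Step 6: 5 trees catch fire, 5 burn out
  TF.TT
  F.FTT
  ...FT
  ....F
  .....
  .....

TF.TT
F.FTT
...FT
....F
.....
.....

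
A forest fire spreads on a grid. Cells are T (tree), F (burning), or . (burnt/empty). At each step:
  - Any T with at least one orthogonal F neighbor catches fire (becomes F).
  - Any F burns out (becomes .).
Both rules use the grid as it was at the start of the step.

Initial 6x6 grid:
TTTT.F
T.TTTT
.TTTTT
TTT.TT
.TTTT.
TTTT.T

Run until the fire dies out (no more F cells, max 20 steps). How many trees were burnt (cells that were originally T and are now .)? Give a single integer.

Answer: 27

Derivation:
Step 1: +1 fires, +1 burnt (F count now 1)
Step 2: +2 fires, +1 burnt (F count now 2)
Step 3: +3 fires, +2 burnt (F count now 3)
Step 4: +4 fires, +3 burnt (F count now 4)
Step 5: +3 fires, +4 burnt (F count now 3)
Step 6: +4 fires, +3 burnt (F count now 4)
Step 7: +4 fires, +4 burnt (F count now 4)
Step 8: +4 fires, +4 burnt (F count now 4)
Step 9: +1 fires, +4 burnt (F count now 1)
Step 10: +1 fires, +1 burnt (F count now 1)
Step 11: +0 fires, +1 burnt (F count now 0)
Fire out after step 11
Initially T: 28, now '.': 35
Total burnt (originally-T cells now '.'): 27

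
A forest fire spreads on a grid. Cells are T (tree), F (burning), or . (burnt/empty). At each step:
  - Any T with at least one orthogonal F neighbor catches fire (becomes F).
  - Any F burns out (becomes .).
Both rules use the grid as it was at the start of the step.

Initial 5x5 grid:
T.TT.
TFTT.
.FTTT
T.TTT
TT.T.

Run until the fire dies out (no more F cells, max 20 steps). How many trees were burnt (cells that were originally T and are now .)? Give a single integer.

Answer: 13

Derivation:
Step 1: +3 fires, +2 burnt (F count now 3)
Step 2: +5 fires, +3 burnt (F count now 5)
Step 3: +3 fires, +5 burnt (F count now 3)
Step 4: +2 fires, +3 burnt (F count now 2)
Step 5: +0 fires, +2 burnt (F count now 0)
Fire out after step 5
Initially T: 16, now '.': 22
Total burnt (originally-T cells now '.'): 13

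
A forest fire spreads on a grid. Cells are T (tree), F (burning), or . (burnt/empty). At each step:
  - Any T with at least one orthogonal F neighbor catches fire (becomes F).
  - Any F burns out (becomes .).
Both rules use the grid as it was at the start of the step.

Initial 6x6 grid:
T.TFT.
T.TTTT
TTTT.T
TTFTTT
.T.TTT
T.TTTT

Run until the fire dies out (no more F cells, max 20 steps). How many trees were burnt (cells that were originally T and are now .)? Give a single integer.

Answer: 26

Derivation:
Step 1: +6 fires, +2 burnt (F count now 6)
Step 2: +8 fires, +6 burnt (F count now 8)
Step 3: +5 fires, +8 burnt (F count now 5)
Step 4: +5 fires, +5 burnt (F count now 5)
Step 5: +2 fires, +5 burnt (F count now 2)
Step 6: +0 fires, +2 burnt (F count now 0)
Fire out after step 6
Initially T: 27, now '.': 35
Total burnt (originally-T cells now '.'): 26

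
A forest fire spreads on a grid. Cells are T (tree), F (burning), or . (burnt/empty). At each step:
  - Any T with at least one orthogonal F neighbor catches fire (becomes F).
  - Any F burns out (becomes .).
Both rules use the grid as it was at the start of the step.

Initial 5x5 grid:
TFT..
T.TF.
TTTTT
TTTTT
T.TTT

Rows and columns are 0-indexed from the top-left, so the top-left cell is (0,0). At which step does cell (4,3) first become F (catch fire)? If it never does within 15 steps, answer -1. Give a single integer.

Step 1: cell (4,3)='T' (+4 fires, +2 burnt)
Step 2: cell (4,3)='T' (+4 fires, +4 burnt)
Step 3: cell (4,3)='F' (+5 fires, +4 burnt)
  -> target ignites at step 3
Step 4: cell (4,3)='.' (+4 fires, +5 burnt)
Step 5: cell (4,3)='.' (+1 fires, +4 burnt)
Step 6: cell (4,3)='.' (+0 fires, +1 burnt)
  fire out at step 6

3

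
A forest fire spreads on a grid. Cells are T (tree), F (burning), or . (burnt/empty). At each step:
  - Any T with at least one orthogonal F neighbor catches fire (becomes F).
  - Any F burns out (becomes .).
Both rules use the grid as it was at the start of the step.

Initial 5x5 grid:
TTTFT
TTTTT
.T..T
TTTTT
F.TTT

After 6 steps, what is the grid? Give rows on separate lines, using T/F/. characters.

Step 1: 4 trees catch fire, 2 burn out
  TTF.F
  TTTFT
  .T..T
  FTTTT
  ..TTT
Step 2: 4 trees catch fire, 4 burn out
  TF...
  TTF.F
  .T..T
  .FTTT
  ..TTT
Step 3: 5 trees catch fire, 4 burn out
  F....
  TF...
  .F..F
  ..FTT
  ..TTT
Step 4: 4 trees catch fire, 5 burn out
  .....
  F....
  .....
  ...FF
  ..FTT
Step 5: 2 trees catch fire, 4 burn out
  .....
  .....
  .....
  .....
  ...FF
Step 6: 0 trees catch fire, 2 burn out
  .....
  .....
  .....
  .....
  .....

.....
.....
.....
.....
.....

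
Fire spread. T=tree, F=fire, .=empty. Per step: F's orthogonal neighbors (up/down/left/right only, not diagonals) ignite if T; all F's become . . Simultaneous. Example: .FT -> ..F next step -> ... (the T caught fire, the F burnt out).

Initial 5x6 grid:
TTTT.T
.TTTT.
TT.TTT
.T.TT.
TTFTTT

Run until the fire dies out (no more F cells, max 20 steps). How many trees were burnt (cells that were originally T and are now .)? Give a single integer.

Answer: 21

Derivation:
Step 1: +2 fires, +1 burnt (F count now 2)
Step 2: +4 fires, +2 burnt (F count now 4)
Step 3: +4 fires, +4 burnt (F count now 4)
Step 4: +4 fires, +4 burnt (F count now 4)
Step 5: +5 fires, +4 burnt (F count now 5)
Step 6: +2 fires, +5 burnt (F count now 2)
Step 7: +0 fires, +2 burnt (F count now 0)
Fire out after step 7
Initially T: 22, now '.': 29
Total burnt (originally-T cells now '.'): 21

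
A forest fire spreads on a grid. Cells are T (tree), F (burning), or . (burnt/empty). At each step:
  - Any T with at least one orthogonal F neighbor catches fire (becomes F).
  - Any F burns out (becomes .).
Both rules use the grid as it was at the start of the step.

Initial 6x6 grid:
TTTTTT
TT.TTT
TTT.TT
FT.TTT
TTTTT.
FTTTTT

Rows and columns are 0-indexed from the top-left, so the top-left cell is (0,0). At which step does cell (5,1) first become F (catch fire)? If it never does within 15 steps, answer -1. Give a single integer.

Step 1: cell (5,1)='F' (+4 fires, +2 burnt)
  -> target ignites at step 1
Step 2: cell (5,1)='.' (+4 fires, +4 burnt)
Step 3: cell (5,1)='.' (+5 fires, +4 burnt)
Step 4: cell (5,1)='.' (+3 fires, +5 burnt)
Step 5: cell (5,1)='.' (+4 fires, +3 burnt)
Step 6: cell (5,1)='.' (+2 fires, +4 burnt)
Step 7: cell (5,1)='.' (+4 fires, +2 burnt)
Step 8: cell (5,1)='.' (+3 fires, +4 burnt)
Step 9: cell (5,1)='.' (+1 fires, +3 burnt)
Step 10: cell (5,1)='.' (+0 fires, +1 burnt)
  fire out at step 10

1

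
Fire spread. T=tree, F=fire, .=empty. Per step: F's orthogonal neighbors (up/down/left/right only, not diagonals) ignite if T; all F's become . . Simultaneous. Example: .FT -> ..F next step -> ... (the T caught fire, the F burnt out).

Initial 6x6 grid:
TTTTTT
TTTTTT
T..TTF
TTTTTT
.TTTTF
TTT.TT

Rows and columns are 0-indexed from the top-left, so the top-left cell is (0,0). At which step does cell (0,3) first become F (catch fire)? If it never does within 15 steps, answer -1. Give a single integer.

Step 1: cell (0,3)='T' (+5 fires, +2 burnt)
Step 2: cell (0,3)='T' (+6 fires, +5 burnt)
Step 3: cell (0,3)='T' (+4 fires, +6 burnt)
Step 4: cell (0,3)='F' (+5 fires, +4 burnt)
  -> target ignites at step 4
Step 5: cell (0,3)='.' (+4 fires, +5 burnt)
Step 6: cell (0,3)='.' (+4 fires, +4 burnt)
Step 7: cell (0,3)='.' (+2 fires, +4 burnt)
Step 8: cell (0,3)='.' (+0 fires, +2 burnt)
  fire out at step 8

4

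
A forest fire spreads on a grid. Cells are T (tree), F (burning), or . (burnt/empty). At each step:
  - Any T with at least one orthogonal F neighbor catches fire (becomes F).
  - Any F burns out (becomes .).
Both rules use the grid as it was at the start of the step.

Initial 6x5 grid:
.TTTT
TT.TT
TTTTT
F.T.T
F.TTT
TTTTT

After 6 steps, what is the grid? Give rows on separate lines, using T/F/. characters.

Step 1: 2 trees catch fire, 2 burn out
  .TTTT
  TT.TT
  FTTTT
  ..T.T
  ..TTT
  FTTTT
Step 2: 3 trees catch fire, 2 burn out
  .TTTT
  FT.TT
  .FTTT
  ..T.T
  ..TTT
  .FTTT
Step 3: 3 trees catch fire, 3 burn out
  .TTTT
  .F.TT
  ..FTT
  ..T.T
  ..TTT
  ..FTT
Step 4: 5 trees catch fire, 3 burn out
  .FTTT
  ...TT
  ...FT
  ..F.T
  ..FTT
  ...FT
Step 5: 5 trees catch fire, 5 burn out
  ..FTT
  ...FT
  ....F
  ....T
  ...FT
  ....F
Step 6: 4 trees catch fire, 5 burn out
  ...FT
  ....F
  .....
  ....F
  ....F
  .....

...FT
....F
.....
....F
....F
.....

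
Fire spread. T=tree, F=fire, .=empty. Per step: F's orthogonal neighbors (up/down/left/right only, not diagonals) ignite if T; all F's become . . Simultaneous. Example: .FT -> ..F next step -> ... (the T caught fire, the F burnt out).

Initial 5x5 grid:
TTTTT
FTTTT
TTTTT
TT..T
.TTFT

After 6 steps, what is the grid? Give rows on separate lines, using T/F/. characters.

Step 1: 5 trees catch fire, 2 burn out
  FTTTT
  .FTTT
  FTTTT
  TT..T
  .TF.F
Step 2: 6 trees catch fire, 5 burn out
  .FTTT
  ..FTT
  .FTTT
  FT..F
  .F...
Step 3: 5 trees catch fire, 6 burn out
  ..FTT
  ...FT
  ..FTF
  .F...
  .....
Step 4: 3 trees catch fire, 5 burn out
  ...FT
  ....F
  ...F.
  .....
  .....
Step 5: 1 trees catch fire, 3 burn out
  ....F
  .....
  .....
  .....
  .....
Step 6: 0 trees catch fire, 1 burn out
  .....
  .....
  .....
  .....
  .....

.....
.....
.....
.....
.....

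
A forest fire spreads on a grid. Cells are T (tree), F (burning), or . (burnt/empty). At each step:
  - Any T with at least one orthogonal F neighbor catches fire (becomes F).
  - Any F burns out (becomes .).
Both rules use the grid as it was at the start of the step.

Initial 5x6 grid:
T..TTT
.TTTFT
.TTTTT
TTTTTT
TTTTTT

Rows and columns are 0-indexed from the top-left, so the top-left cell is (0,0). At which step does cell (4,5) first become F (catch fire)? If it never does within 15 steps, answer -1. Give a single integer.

Step 1: cell (4,5)='T' (+4 fires, +1 burnt)
Step 2: cell (4,5)='T' (+6 fires, +4 burnt)
Step 3: cell (4,5)='T' (+5 fires, +6 burnt)
Step 4: cell (4,5)='F' (+4 fires, +5 burnt)
  -> target ignites at step 4
Step 5: cell (4,5)='.' (+2 fires, +4 burnt)
Step 6: cell (4,5)='.' (+2 fires, +2 burnt)
Step 7: cell (4,5)='.' (+1 fires, +2 burnt)
Step 8: cell (4,5)='.' (+0 fires, +1 burnt)
  fire out at step 8

4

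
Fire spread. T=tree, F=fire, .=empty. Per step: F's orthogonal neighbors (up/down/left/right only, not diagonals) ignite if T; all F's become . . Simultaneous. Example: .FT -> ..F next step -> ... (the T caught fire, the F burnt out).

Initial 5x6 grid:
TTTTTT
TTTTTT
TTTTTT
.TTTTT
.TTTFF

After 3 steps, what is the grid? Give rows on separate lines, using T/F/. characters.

Step 1: 3 trees catch fire, 2 burn out
  TTTTTT
  TTTTTT
  TTTTTT
  .TTTFF
  .TTF..
Step 2: 4 trees catch fire, 3 burn out
  TTTTTT
  TTTTTT
  TTTTFF
  .TTF..
  .TF...
Step 3: 5 trees catch fire, 4 burn out
  TTTTTT
  TTTTFF
  TTTF..
  .TF...
  .F....

TTTTTT
TTTTFF
TTTF..
.TF...
.F....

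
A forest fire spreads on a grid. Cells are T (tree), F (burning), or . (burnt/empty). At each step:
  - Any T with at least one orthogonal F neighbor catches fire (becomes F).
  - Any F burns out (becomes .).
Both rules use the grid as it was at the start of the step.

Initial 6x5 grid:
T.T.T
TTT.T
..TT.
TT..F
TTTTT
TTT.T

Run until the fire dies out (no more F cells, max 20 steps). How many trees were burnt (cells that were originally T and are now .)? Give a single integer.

Step 1: +1 fires, +1 burnt (F count now 1)
Step 2: +2 fires, +1 burnt (F count now 2)
Step 3: +1 fires, +2 burnt (F count now 1)
Step 4: +2 fires, +1 burnt (F count now 2)
Step 5: +3 fires, +2 burnt (F count now 3)
Step 6: +2 fires, +3 burnt (F count now 2)
Step 7: +0 fires, +2 burnt (F count now 0)
Fire out after step 7
Initially T: 20, now '.': 21
Total burnt (originally-T cells now '.'): 11

Answer: 11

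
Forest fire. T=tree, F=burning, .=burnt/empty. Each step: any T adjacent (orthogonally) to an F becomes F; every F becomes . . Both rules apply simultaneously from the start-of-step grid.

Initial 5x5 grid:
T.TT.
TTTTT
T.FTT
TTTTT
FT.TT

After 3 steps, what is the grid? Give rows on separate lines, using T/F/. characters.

Step 1: 5 trees catch fire, 2 burn out
  T.TT.
  TTFTT
  T..FT
  FTFTT
  .F.TT
Step 2: 7 trees catch fire, 5 burn out
  T.FT.
  TF.FT
  F...F
  .F.FT
  ...TT
Step 3: 5 trees catch fire, 7 burn out
  T..F.
  F...F
  .....
  ....F
  ...FT

T..F.
F...F
.....
....F
...FT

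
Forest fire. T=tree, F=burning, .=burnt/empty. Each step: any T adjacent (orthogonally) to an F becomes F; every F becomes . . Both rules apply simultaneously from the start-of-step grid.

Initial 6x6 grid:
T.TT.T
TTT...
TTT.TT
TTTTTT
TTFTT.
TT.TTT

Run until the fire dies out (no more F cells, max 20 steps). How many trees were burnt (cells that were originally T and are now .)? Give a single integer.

Step 1: +3 fires, +1 burnt (F count now 3)
Step 2: +7 fires, +3 burnt (F count now 7)
Step 3: +6 fires, +7 burnt (F count now 6)
Step 4: +6 fires, +6 burnt (F count now 6)
Step 5: +3 fires, +6 burnt (F count now 3)
Step 6: +1 fires, +3 burnt (F count now 1)
Step 7: +0 fires, +1 burnt (F count now 0)
Fire out after step 7
Initially T: 27, now '.': 35
Total burnt (originally-T cells now '.'): 26

Answer: 26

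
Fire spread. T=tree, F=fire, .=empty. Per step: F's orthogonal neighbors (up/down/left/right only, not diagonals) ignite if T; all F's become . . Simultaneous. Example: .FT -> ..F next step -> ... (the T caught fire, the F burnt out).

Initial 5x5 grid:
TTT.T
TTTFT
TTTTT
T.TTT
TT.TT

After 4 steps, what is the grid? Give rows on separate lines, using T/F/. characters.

Step 1: 3 trees catch fire, 1 burn out
  TTT.T
  TTF.F
  TTTFT
  T.TTT
  TT.TT
Step 2: 6 trees catch fire, 3 burn out
  TTF.F
  TF...
  TTF.F
  T.TFT
  TT.TT
Step 3: 6 trees catch fire, 6 burn out
  TF...
  F....
  TF...
  T.F.F
  TT.FT
Step 4: 3 trees catch fire, 6 burn out
  F....
  .....
  F....
  T....
  TT..F

F....
.....
F....
T....
TT..F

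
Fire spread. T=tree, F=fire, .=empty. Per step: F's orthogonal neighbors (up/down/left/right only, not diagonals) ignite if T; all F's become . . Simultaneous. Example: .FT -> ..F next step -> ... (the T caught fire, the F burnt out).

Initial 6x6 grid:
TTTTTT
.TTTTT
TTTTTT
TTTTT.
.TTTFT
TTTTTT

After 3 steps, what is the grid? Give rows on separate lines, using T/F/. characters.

Step 1: 4 trees catch fire, 1 burn out
  TTTTTT
  .TTTTT
  TTTTTT
  TTTTF.
  .TTF.F
  TTTTFT
Step 2: 5 trees catch fire, 4 burn out
  TTTTTT
  .TTTTT
  TTTTFT
  TTTF..
  .TF...
  TTTF.F
Step 3: 6 trees catch fire, 5 burn out
  TTTTTT
  .TTTFT
  TTTF.F
  TTF...
  .F....
  TTF...

TTTTTT
.TTTFT
TTTF.F
TTF...
.F....
TTF...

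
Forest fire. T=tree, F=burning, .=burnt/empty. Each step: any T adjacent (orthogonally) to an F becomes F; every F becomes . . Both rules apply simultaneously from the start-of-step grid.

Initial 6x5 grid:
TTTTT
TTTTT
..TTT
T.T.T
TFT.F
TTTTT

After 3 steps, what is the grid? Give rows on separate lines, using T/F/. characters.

Step 1: 5 trees catch fire, 2 burn out
  TTTTT
  TTTTT
  ..TTT
  T.T.F
  F.F..
  TFTTF
Step 2: 6 trees catch fire, 5 burn out
  TTTTT
  TTTTT
  ..TTF
  F.F..
  .....
  F.FF.
Step 3: 3 trees catch fire, 6 burn out
  TTTTT
  TTTTF
  ..FF.
  .....
  .....
  .....

TTTTT
TTTTF
..FF.
.....
.....
.....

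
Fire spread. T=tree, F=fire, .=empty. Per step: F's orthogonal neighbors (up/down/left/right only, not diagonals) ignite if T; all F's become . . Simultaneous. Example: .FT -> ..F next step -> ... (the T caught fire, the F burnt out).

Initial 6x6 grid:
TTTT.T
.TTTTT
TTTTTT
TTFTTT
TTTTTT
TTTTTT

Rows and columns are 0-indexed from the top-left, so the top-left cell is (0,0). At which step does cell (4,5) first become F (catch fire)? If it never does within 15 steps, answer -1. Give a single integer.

Step 1: cell (4,5)='T' (+4 fires, +1 burnt)
Step 2: cell (4,5)='T' (+8 fires, +4 burnt)
Step 3: cell (4,5)='T' (+10 fires, +8 burnt)
Step 4: cell (4,5)='F' (+7 fires, +10 burnt)
  -> target ignites at step 4
Step 5: cell (4,5)='.' (+3 fires, +7 burnt)
Step 6: cell (4,5)='.' (+1 fires, +3 burnt)
Step 7: cell (4,5)='.' (+0 fires, +1 burnt)
  fire out at step 7

4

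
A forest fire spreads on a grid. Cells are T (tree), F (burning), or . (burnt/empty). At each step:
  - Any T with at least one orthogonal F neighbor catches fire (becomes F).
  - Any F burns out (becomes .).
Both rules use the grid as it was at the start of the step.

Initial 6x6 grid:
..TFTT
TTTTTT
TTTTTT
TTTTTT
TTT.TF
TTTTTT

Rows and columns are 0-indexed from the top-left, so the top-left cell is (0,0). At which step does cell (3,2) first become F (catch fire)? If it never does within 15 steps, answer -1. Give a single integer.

Step 1: cell (3,2)='T' (+6 fires, +2 burnt)
Step 2: cell (3,2)='T' (+7 fires, +6 burnt)
Step 3: cell (3,2)='T' (+6 fires, +7 burnt)
Step 4: cell (3,2)='F' (+4 fires, +6 burnt)
  -> target ignites at step 4
Step 5: cell (3,2)='.' (+4 fires, +4 burnt)
Step 6: cell (3,2)='.' (+3 fires, +4 burnt)
Step 7: cell (3,2)='.' (+1 fires, +3 burnt)
Step 8: cell (3,2)='.' (+0 fires, +1 burnt)
  fire out at step 8

4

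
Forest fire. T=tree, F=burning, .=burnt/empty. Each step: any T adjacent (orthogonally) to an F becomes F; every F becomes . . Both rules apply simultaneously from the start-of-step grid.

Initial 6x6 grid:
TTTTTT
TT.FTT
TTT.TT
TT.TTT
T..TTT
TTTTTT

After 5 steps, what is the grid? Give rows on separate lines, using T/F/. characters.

Step 1: 2 trees catch fire, 1 burn out
  TTTFTT
  TT..FT
  TTT.TT
  TT.TTT
  T..TTT
  TTTTTT
Step 2: 4 trees catch fire, 2 burn out
  TTF.FT
  TT...F
  TTT.FT
  TT.TTT
  T..TTT
  TTTTTT
Step 3: 4 trees catch fire, 4 burn out
  TF...F
  TT....
  TTT..F
  TT.TFT
  T..TTT
  TTTTTT
Step 4: 5 trees catch fire, 4 burn out
  F.....
  TF....
  TTT...
  TT.F.F
  T..TFT
  TTTTTT
Step 5: 5 trees catch fire, 5 burn out
  ......
  F.....
  TFT...
  TT....
  T..F.F
  TTTTFT

......
F.....
TFT...
TT....
T..F.F
TTTTFT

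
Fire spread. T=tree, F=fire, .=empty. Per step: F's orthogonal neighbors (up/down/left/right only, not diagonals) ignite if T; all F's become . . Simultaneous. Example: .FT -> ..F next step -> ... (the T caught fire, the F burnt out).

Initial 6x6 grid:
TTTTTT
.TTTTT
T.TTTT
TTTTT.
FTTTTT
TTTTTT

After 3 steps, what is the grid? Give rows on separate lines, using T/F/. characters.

Step 1: 3 trees catch fire, 1 burn out
  TTTTTT
  .TTTTT
  T.TTTT
  FTTTT.
  .FTTTT
  FTTTTT
Step 2: 4 trees catch fire, 3 burn out
  TTTTTT
  .TTTTT
  F.TTTT
  .FTTT.
  ..FTTT
  .FTTTT
Step 3: 3 trees catch fire, 4 burn out
  TTTTTT
  .TTTTT
  ..TTTT
  ..FTT.
  ...FTT
  ..FTTT

TTTTTT
.TTTTT
..TTTT
..FTT.
...FTT
..FTTT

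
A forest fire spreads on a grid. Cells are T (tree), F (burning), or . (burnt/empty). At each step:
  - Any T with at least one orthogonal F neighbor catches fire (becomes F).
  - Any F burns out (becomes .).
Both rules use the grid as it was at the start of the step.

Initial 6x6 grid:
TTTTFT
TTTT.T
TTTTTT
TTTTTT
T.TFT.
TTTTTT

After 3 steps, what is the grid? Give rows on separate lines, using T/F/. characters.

Step 1: 6 trees catch fire, 2 burn out
  TTTF.F
  TTTT.T
  TTTTTT
  TTTFTT
  T.F.F.
  TTTFTT
Step 2: 8 trees catch fire, 6 burn out
  TTF...
  TTTF.F
  TTTFTT
  TTF.FT
  T.....
  TTF.FT
Step 3: 9 trees catch fire, 8 burn out
  TF....
  TTF...
  TTF.FF
  TF...F
  T.....
  TF...F

TF....
TTF...
TTF.FF
TF...F
T.....
TF...F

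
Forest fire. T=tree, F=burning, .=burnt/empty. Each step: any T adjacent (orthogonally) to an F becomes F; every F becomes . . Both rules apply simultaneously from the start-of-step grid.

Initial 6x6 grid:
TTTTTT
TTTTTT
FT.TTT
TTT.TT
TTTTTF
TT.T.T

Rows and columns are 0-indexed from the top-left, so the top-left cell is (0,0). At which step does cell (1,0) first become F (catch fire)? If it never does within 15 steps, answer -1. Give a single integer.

Step 1: cell (1,0)='F' (+6 fires, +2 burnt)
  -> target ignites at step 1
Step 2: cell (1,0)='.' (+7 fires, +6 burnt)
Step 3: cell (1,0)='.' (+9 fires, +7 burnt)
Step 4: cell (1,0)='.' (+6 fires, +9 burnt)
Step 5: cell (1,0)='.' (+2 fires, +6 burnt)
Step 6: cell (1,0)='.' (+0 fires, +2 burnt)
  fire out at step 6

1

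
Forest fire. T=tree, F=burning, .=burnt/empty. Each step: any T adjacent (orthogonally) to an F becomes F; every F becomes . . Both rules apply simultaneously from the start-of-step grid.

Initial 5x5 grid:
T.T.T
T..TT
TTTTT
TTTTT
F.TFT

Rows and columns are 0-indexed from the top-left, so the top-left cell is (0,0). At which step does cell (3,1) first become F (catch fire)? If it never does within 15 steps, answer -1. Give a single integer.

Step 1: cell (3,1)='T' (+4 fires, +2 burnt)
Step 2: cell (3,1)='F' (+5 fires, +4 burnt)
  -> target ignites at step 2
Step 3: cell (3,1)='.' (+5 fires, +5 burnt)
Step 4: cell (3,1)='.' (+2 fires, +5 burnt)
Step 5: cell (3,1)='.' (+1 fires, +2 burnt)
Step 6: cell (3,1)='.' (+0 fires, +1 burnt)
  fire out at step 6

2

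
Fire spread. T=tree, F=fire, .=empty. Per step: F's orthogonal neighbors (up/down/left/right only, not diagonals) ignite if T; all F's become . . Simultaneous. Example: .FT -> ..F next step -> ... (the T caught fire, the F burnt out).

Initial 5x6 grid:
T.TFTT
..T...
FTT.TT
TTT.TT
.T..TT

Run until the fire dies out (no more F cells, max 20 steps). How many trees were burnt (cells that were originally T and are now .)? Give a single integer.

Answer: 10

Derivation:
Step 1: +4 fires, +2 burnt (F count now 4)
Step 2: +4 fires, +4 burnt (F count now 4)
Step 3: +2 fires, +4 burnt (F count now 2)
Step 4: +0 fires, +2 burnt (F count now 0)
Fire out after step 4
Initially T: 17, now '.': 23
Total burnt (originally-T cells now '.'): 10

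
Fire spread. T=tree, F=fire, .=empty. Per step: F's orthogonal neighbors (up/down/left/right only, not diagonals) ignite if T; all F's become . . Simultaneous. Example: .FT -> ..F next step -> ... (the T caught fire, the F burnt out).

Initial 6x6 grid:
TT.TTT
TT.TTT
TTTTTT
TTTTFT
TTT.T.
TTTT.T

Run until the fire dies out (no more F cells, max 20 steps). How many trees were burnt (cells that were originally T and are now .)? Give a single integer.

Step 1: +4 fires, +1 burnt (F count now 4)
Step 2: +4 fires, +4 burnt (F count now 4)
Step 3: +6 fires, +4 burnt (F count now 6)
Step 4: +6 fires, +6 burnt (F count now 6)
Step 5: +5 fires, +6 burnt (F count now 5)
Step 6: +3 fires, +5 burnt (F count now 3)
Step 7: +1 fires, +3 burnt (F count now 1)
Step 8: +0 fires, +1 burnt (F count now 0)
Fire out after step 8
Initially T: 30, now '.': 35
Total burnt (originally-T cells now '.'): 29

Answer: 29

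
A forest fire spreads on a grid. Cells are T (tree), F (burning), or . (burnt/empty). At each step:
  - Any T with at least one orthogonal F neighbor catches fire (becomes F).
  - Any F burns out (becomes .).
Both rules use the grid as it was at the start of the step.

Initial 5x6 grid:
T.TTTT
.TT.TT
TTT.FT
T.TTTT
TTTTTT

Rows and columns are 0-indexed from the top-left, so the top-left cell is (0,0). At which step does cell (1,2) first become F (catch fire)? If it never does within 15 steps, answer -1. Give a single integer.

Step 1: cell (1,2)='T' (+3 fires, +1 burnt)
Step 2: cell (1,2)='T' (+5 fires, +3 burnt)
Step 3: cell (1,2)='T' (+5 fires, +5 burnt)
Step 4: cell (1,2)='T' (+3 fires, +5 burnt)
Step 5: cell (1,2)='F' (+3 fires, +3 burnt)
  -> target ignites at step 5
Step 6: cell (1,2)='.' (+3 fires, +3 burnt)
Step 7: cell (1,2)='.' (+1 fires, +3 burnt)
Step 8: cell (1,2)='.' (+0 fires, +1 burnt)
  fire out at step 8

5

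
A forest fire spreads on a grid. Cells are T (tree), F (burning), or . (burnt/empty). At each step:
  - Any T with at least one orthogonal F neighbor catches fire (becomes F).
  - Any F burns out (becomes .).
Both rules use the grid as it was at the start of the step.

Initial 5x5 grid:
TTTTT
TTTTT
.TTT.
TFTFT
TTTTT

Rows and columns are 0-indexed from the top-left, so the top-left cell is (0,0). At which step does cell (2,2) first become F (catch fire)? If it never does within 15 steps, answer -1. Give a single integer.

Step 1: cell (2,2)='T' (+7 fires, +2 burnt)
Step 2: cell (2,2)='F' (+6 fires, +7 burnt)
  -> target ignites at step 2
Step 3: cell (2,2)='.' (+5 fires, +6 burnt)
Step 4: cell (2,2)='.' (+3 fires, +5 burnt)
Step 5: cell (2,2)='.' (+0 fires, +3 burnt)
  fire out at step 5

2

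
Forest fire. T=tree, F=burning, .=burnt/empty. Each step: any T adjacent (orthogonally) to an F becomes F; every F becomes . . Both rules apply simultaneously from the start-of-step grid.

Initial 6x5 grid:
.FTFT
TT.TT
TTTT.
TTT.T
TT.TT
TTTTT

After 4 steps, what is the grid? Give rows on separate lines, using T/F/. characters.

Step 1: 4 trees catch fire, 2 burn out
  ..F.F
  TF.FT
  TTTT.
  TTT.T
  TT.TT
  TTTTT
Step 2: 4 trees catch fire, 4 burn out
  .....
  F...F
  TFTF.
  TTT.T
  TT.TT
  TTTTT
Step 3: 3 trees catch fire, 4 burn out
  .....
  .....
  F.F..
  TFT.T
  TT.TT
  TTTTT
Step 4: 3 trees catch fire, 3 burn out
  .....
  .....
  .....
  F.F.T
  TF.TT
  TTTTT

.....
.....
.....
F.F.T
TF.TT
TTTTT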